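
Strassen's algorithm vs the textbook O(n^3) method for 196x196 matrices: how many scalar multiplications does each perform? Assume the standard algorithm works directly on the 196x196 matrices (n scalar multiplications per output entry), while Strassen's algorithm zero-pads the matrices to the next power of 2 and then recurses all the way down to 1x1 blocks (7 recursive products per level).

Matrix multiplication for 196x196 matrices:

Strassen's algorithm requires power-of-2 dimensions. Pad 196x196 to 256x256 (next power of 2).

Standard algorithm: 196^3 = 7529536 multiplications
Strassen's algorithm: 7^(log2(256)) = 7^8 = 5764801 multiplications
Savings: 7529536 - 5764801 = 1764735 multiplications

Standard: 7529536 multiplications (196^3). Strassen: 5764801 multiplications (7^8, after padding to 256x256). Strassen reduces 8 recursive multiplications to 7 at each level.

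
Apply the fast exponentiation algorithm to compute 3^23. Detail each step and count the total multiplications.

Computing 3^23 by squaring (build up from 3^1; each line after the first costs one multiplication):

3^1 = 3
3^2 = (3^1)^2 = 3^2 = 9
3^4 = (3^2)^2 = 9^2 = 81
3^5 = 3 * 3^4 = 3 * 81 = 243
3^10 = (3^5)^2 = 243^2 = 59049
3^11 = 3 * 3^10 = 3 * 59049 = 177147
3^22 = (3^11)^2 = 177147^2 = 31381059609
3^23 = 3 * 3^22 = 3 * 31381059609 = 94143178827

Result: 94143178827
Multiplications needed: 7 (7 lines after 3^1)

3^23 = 94143178827. Using exponentiation by squaring, this requires 7 multiplications. The key idea: if the exponent is even, square the half-power; if odd, multiply by the base once.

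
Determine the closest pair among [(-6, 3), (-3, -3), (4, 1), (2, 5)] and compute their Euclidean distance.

Computing all pairwise distances among 4 points:

d((-6, 3), (-3, -3)) = 6.7082
d((-6, 3), (4, 1)) = 10.198
d((-6, 3), (2, 5)) = 8.2462
d((-3, -3), (4, 1)) = 8.0623
d((-3, -3), (2, 5)) = 9.434
d((4, 1), (2, 5)) = 4.4721 <-- minimum

Closest pair: (4, 1) and (2, 5) with distance 4.4721

The closest pair is (4, 1) and (2, 5) with Euclidean distance 4.4721. For 4 points, brute-force pairwise comparison is shown above. For large n, the divide-and-conquer algorithm (sort by x, recurse on halves, check the dividing strip) achieves O(n log n).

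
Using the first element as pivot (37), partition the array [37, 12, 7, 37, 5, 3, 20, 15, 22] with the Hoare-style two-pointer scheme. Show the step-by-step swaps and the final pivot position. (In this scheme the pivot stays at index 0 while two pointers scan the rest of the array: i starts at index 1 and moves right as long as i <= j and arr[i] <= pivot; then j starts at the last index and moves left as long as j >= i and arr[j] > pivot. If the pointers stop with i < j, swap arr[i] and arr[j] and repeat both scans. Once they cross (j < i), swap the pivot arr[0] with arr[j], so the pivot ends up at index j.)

Hoare-style two-pointer partition with pivot = 37:

Initial array: [37, 12, 7, 37, 5, 3, 20, 15, 22]

Pointers start at i = 1, j = 8.
i ends at 9, j ends at 8: the pointers have crossed (j < i), so scanning stops.

Swap pivot arr[0] with arr[8] to place pivot at position 8: [22, 12, 7, 37, 5, 3, 20, 15, 37]
Pivot position: 8

After partitioning with pivot 37, the array becomes [22, 12, 7, 37, 5, 3, 20, 15, 37]. The pivot is placed at index 8. All elements to the left of the pivot are <= 37, and all elements to the right are > 37.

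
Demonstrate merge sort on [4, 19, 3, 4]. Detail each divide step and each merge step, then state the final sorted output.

Merge sort trace:

Split: [4, 19, 3, 4] -> [4, 19] and [3, 4]
  Split: [4, 19] -> [4] and [19]
  Merge: [4] + [19] -> [4, 19]
  Split: [3, 4] -> [3] and [4]
  Merge: [3] + [4] -> [3, 4]
Merge: [4, 19] + [3, 4] -> [3, 4, 4, 19]

Final sorted array: [3, 4, 4, 19]

The merge sort proceeds by recursively splitting the array and merging sorted halves.
After all merges, the sorted array is [3, 4, 4, 19].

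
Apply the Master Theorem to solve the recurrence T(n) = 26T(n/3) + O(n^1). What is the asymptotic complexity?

Master Theorem for T(n) = 26T(n/3) + O(n^1):

a = 26, b = 3, c = 1
log_b(a) = log_3(26) = 2.9656

Case 1: c = 1 < log_3(26) = 2.9656
T(n) = O(n^(log_3 26))

For T(n) = 26T(n/3) + O(n^1): log_3(26) = 2.9656. This is Case 1 of the Master Theorem (c < log_b(a), work dominated by leaves), giving O(n^(log_3 26)).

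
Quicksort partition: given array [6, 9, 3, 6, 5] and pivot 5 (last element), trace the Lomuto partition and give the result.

Lomuto partition with pivot = 5:

Initial array: [6, 9, 3, 6, 5]

arr[0]=6 > 5: no swap
arr[1]=9 > 5: no swap
arr[2]=3 <= 5: swap with position 0, array becomes [3, 9, 6, 6, 5]
arr[3]=6 > 5: no swap

Place pivot at position 1: [3, 5, 6, 6, 9]
Pivot position: 1

After partitioning with pivot 5, the array becomes [3, 5, 6, 6, 9]. The pivot is placed at index 1. All elements to the left of the pivot are <= 5, and all elements to the right are > 5.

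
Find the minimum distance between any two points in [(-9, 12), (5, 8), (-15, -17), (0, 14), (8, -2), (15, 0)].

Computing all pairwise distances among 6 points:

d((-9, 12), (5, 8)) = 14.5602
d((-9, 12), (-15, -17)) = 29.6142
d((-9, 12), (0, 14)) = 9.2195
d((-9, 12), (8, -2)) = 22.0227
d((-9, 12), (15, 0)) = 26.8328
d((5, 8), (-15, -17)) = 32.0156
d((5, 8), (0, 14)) = 7.8102
d((5, 8), (8, -2)) = 10.4403
d((5, 8), (15, 0)) = 12.8062
d((-15, -17), (0, 14)) = 34.4384
d((-15, -17), (8, -2)) = 27.4591
d((-15, -17), (15, 0)) = 34.4819
d((0, 14), (8, -2)) = 17.8885
d((0, 14), (15, 0)) = 20.5183
d((8, -2), (15, 0)) = 7.2801 <-- minimum

Closest pair: (8, -2) and (15, 0) with distance 7.2801

The closest pair is (8, -2) and (15, 0) with Euclidean distance 7.2801. For 6 points, brute-force pairwise comparison is shown above. For large n, the divide-and-conquer algorithm (sort by x, recurse on halves, check the dividing strip) achieves O(n log n).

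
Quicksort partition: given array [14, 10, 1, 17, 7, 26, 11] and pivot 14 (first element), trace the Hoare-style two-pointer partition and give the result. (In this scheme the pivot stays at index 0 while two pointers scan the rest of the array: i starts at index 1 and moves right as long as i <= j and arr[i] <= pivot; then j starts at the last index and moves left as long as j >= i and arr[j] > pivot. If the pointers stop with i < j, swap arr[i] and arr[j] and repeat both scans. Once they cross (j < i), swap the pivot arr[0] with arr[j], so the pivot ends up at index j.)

Hoare-style two-pointer partition with pivot = 14:

Initial array: [14, 10, 1, 17, 7, 26, 11]

Pointers start at i = 1, j = 6.
i stops at index 3 (arr[3]=17 > 14), j stops at index 6 (arr[6]=11 <= 14): swap arr[3] and arr[6], array becomes [14, 10, 1, 11, 7, 26, 17]
i ends at 5, j ends at 4: the pointers have crossed (j < i), so scanning stops.

Swap pivot arr[0] with arr[4] to place pivot at position 4: [7, 10, 1, 11, 14, 26, 17]
Pivot position: 4

After partitioning with pivot 14, the array becomes [7, 10, 1, 11, 14, 26, 17]. The pivot is placed at index 4. All elements to the left of the pivot are <= 14, and all elements to the right are > 14.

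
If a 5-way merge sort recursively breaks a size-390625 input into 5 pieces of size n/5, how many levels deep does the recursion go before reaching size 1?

For divide and conquer with division factor 5:

Problem sizes at each level:
Level 0: 390625
Level 1: 78125
Level 2: 15625
Level 3: 3125
Level 4: 625
Level 5: 125
Level 6: 25
Level 7: 5
Level 8: 1

The root is level 0 and the size-1 base case is level 8 (the tree spans levels 0 through 8, i.e. 9 levels counting the root), so the depth is the number of divisions: log_5(390625) = 8

The recursion tree depth is log_5(390625) = 8. At each level, the problem size is divided by 5, so it takes 8 divisions to reduce to a base case of size 1. The algorithm makes 5 recursive calls at each level.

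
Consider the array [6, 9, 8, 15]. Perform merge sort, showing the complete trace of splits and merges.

Merge sort trace:

Split: [6, 9, 8, 15] -> [6, 9] and [8, 15]
  Split: [6, 9] -> [6] and [9]
  Merge: [6] + [9] -> [6, 9]
  Split: [8, 15] -> [8] and [15]
  Merge: [8] + [15] -> [8, 15]
Merge: [6, 9] + [8, 15] -> [6, 8, 9, 15]

Final sorted array: [6, 8, 9, 15]

The merge sort proceeds by recursively splitting the array and merging sorted halves.
After all merges, the sorted array is [6, 8, 9, 15].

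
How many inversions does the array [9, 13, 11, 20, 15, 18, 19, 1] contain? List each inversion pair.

Finding inversions in [9, 13, 11, 20, 15, 18, 19, 1]:

(0, 7): arr[0]=9 > arr[7]=1
(1, 2): arr[1]=13 > arr[2]=11
(1, 7): arr[1]=13 > arr[7]=1
(2, 7): arr[2]=11 > arr[7]=1
(3, 4): arr[3]=20 > arr[4]=15
(3, 5): arr[3]=20 > arr[5]=18
(3, 6): arr[3]=20 > arr[6]=19
(3, 7): arr[3]=20 > arr[7]=1
(4, 7): arr[4]=15 > arr[7]=1
(5, 7): arr[5]=18 > arr[7]=1
(6, 7): arr[6]=19 > arr[7]=1

Total inversions: 11

The array has 11 inversion(s): (0,7), (1,2), (1,7), (2,7), (3,4), (3,5), (3,6), (3,7), (4,7), (5,7), (6,7). Each pair (i,j) satisfies i < j and arr[i] > arr[j].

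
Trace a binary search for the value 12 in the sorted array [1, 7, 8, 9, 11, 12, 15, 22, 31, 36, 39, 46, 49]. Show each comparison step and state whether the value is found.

Binary search for 12 in [1, 7, 8, 9, 11, 12, 15, 22, 31, 36, 39, 46, 49]:

lo=0, hi=12, mid=6, arr[mid]=15 -> 15 > 12, search left half
lo=0, hi=5, mid=2, arr[mid]=8 -> 8 < 12, search right half
lo=3, hi=5, mid=4, arr[mid]=11 -> 11 < 12, search right half
lo=5, hi=5, mid=5, arr[mid]=12 -> Found target at index 5!

Binary search finds 12 at index 5 after 4 comparisons. The search repeatedly halves the search space by comparing with the middle element.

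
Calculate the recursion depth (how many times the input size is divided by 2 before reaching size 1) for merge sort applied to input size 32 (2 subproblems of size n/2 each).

For divide and conquer with division factor 2:

Problem sizes at each level:
Level 0: 32
Level 1: 16
Level 2: 8
Level 3: 4
Level 4: 2
Level 5: 1

The root is level 0 and the size-1 base case is level 5 (the tree spans levels 0 through 5, i.e. 6 levels counting the root), so the depth is the number of divisions: log_2(32) = 5

The recursion tree depth is log_2(32) = 5. At each level, the problem size is divided by 2, so it takes 5 divisions to reduce to a base case of size 1. The algorithm makes 2 recursive calls at each level.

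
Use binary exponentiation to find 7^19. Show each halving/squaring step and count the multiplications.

Computing 7^19 by squaring (build up from 7^1; each line after the first costs one multiplication):

7^1 = 7
7^2 = (7^1)^2 = 7^2 = 49
7^4 = (7^2)^2 = 49^2 = 2401
7^8 = (7^4)^2 = 2401^2 = 5764801
7^9 = 7 * 7^8 = 7 * 5764801 = 40353607
7^18 = (7^9)^2 = 40353607^2 = 1628413597910449
7^19 = 7 * 7^18 = 7 * 1628413597910449 = 11398895185373143

Result: 11398895185373143
Multiplications needed: 6 (6 lines after 7^1)

7^19 = 11398895185373143. Using exponentiation by squaring, this requires 6 multiplications. The key idea: if the exponent is even, square the half-power; if odd, multiply by the base once.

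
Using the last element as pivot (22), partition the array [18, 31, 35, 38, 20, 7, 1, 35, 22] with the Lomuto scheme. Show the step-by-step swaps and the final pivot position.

Lomuto partition with pivot = 22:

Initial array: [18, 31, 35, 38, 20, 7, 1, 35, 22]

arr[0]=18 <= 22: swap with position 0, array becomes [18, 31, 35, 38, 20, 7, 1, 35, 22]
arr[1]=31 > 22: no swap
arr[2]=35 > 22: no swap
arr[3]=38 > 22: no swap
arr[4]=20 <= 22: swap with position 1, array becomes [18, 20, 35, 38, 31, 7, 1, 35, 22]
arr[5]=7 <= 22: swap with position 2, array becomes [18, 20, 7, 38, 31, 35, 1, 35, 22]
arr[6]=1 <= 22: swap with position 3, array becomes [18, 20, 7, 1, 31, 35, 38, 35, 22]
arr[7]=35 > 22: no swap

Place pivot at position 4: [18, 20, 7, 1, 22, 35, 38, 35, 31]
Pivot position: 4

After partitioning with pivot 22, the array becomes [18, 20, 7, 1, 22, 35, 38, 35, 31]. The pivot is placed at index 4. All elements to the left of the pivot are <= 22, and all elements to the right are > 22.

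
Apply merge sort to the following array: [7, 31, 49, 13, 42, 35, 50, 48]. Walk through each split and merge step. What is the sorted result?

Merge sort trace:

Split: [7, 31, 49, 13, 42, 35, 50, 48] -> [7, 31, 49, 13] and [42, 35, 50, 48]
  Split: [7, 31, 49, 13] -> [7, 31] and [49, 13]
    Split: [7, 31] -> [7] and [31]
    Merge: [7] + [31] -> [7, 31]
    Split: [49, 13] -> [49] and [13]
    Merge: [49] + [13] -> [13, 49]
  Merge: [7, 31] + [13, 49] -> [7, 13, 31, 49]
  Split: [42, 35, 50, 48] -> [42, 35] and [50, 48]
    Split: [42, 35] -> [42] and [35]
    Merge: [42] + [35] -> [35, 42]
    Split: [50, 48] -> [50] and [48]
    Merge: [50] + [48] -> [48, 50]
  Merge: [35, 42] + [48, 50] -> [35, 42, 48, 50]
Merge: [7, 13, 31, 49] + [35, 42, 48, 50] -> [7, 13, 31, 35, 42, 48, 49, 50]

Final sorted array: [7, 13, 31, 35, 42, 48, 49, 50]

The merge sort proceeds by recursively splitting the array and merging sorted halves.
After all merges, the sorted array is [7, 13, 31, 35, 42, 48, 49, 50].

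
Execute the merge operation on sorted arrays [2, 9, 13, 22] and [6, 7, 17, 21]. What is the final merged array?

Merging process:

Compare 2 vs 6: take 2 from left. Merged: [2]
Compare 9 vs 6: take 6 from right. Merged: [2, 6]
Compare 9 vs 7: take 7 from right. Merged: [2, 6, 7]
Compare 9 vs 17: take 9 from left. Merged: [2, 6, 7, 9]
Compare 13 vs 17: take 13 from left. Merged: [2, 6, 7, 9, 13]
Compare 22 vs 17: take 17 from right. Merged: [2, 6, 7, 9, 13, 17]
Compare 22 vs 21: take 21 from right. Merged: [2, 6, 7, 9, 13, 17, 21]
Append remaining from left: [22]. Merged: [2, 6, 7, 9, 13, 17, 21, 22]

Final merged array: [2, 6, 7, 9, 13, 17, 21, 22]
Total comparisons: 7

The merged array is [2, 6, 7, 9, 13, 17, 21, 22], requiring 7 comparisons. The merge step runs in O(n) time where n is the total number of elements.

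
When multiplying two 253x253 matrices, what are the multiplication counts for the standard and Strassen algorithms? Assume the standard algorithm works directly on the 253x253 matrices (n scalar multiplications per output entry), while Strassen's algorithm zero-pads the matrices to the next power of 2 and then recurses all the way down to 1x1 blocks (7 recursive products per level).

Matrix multiplication for 253x253 matrices:

Strassen's algorithm requires power-of-2 dimensions. Pad 253x253 to 256x256 (next power of 2).

Standard algorithm: 253^3 = 16194277 multiplications
Strassen's algorithm: 7^(log2(256)) = 7^8 = 5764801 multiplications
Savings: 16194277 - 5764801 = 10429476 multiplications

Standard: 16194277 multiplications (253^3). Strassen: 5764801 multiplications (7^8, after padding to 256x256). Strassen reduces 8 recursive multiplications to 7 at each level.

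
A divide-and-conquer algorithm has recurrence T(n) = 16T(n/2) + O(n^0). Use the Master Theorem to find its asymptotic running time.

Master Theorem for T(n) = 16T(n/2) + O(n^0):

a = 16, b = 2, c = 0
log_b(a) = log_2(16) = 4.0000

Case 1: c = 0 < log_2(16) = 4.0000
T(n) = O(n^(log_2 16)) = O(n^4)

For T(n) = 16T(n/2) + O(n^0): log_2(16) = 4.0000. This is Case 1 of the Master Theorem (c < log_b(a), work dominated by leaves), giving O(n^4).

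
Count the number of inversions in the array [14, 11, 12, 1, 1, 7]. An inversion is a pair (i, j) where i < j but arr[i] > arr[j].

Finding inversions in [14, 11, 12, 1, 1, 7]:

(0, 1): arr[0]=14 > arr[1]=11
(0, 2): arr[0]=14 > arr[2]=12
(0, 3): arr[0]=14 > arr[3]=1
(0, 4): arr[0]=14 > arr[4]=1
(0, 5): arr[0]=14 > arr[5]=7
(1, 3): arr[1]=11 > arr[3]=1
(1, 4): arr[1]=11 > arr[4]=1
(1, 5): arr[1]=11 > arr[5]=7
(2, 3): arr[2]=12 > arr[3]=1
(2, 4): arr[2]=12 > arr[4]=1
(2, 5): arr[2]=12 > arr[5]=7

Total inversions: 11

The array has 11 inversion(s): (0,1), (0,2), (0,3), (0,4), (0,5), (1,3), (1,4), (1,5), (2,3), (2,4), (2,5). Each pair (i,j) satisfies i < j and arr[i] > arr[j].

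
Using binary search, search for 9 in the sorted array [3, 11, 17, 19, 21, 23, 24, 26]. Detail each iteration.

Binary search for 9 in [3, 11, 17, 19, 21, 23, 24, 26]:

lo=0, hi=7, mid=3, arr[mid]=19 -> 19 > 9, search left half
lo=0, hi=2, mid=1, arr[mid]=11 -> 11 > 9, search left half
lo=0, hi=0, mid=0, arr[mid]=3 -> 3 < 9, search right half
lo=1 > hi=0, target 9 not found

Binary search determines that 9 is not in the array after 3 comparisons. The search space was exhausted without finding the target.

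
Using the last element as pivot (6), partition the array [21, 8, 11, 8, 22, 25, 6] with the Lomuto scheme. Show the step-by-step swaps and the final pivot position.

Lomuto partition with pivot = 6:

Initial array: [21, 8, 11, 8, 22, 25, 6]

arr[0]=21 > 6: no swap
arr[1]=8 > 6: no swap
arr[2]=11 > 6: no swap
arr[3]=8 > 6: no swap
arr[4]=22 > 6: no swap
arr[5]=25 > 6: no swap

Place pivot at position 0: [6, 8, 11, 8, 22, 25, 21]
Pivot position: 0

After partitioning with pivot 6, the array becomes [6, 8, 11, 8, 22, 25, 21]. The pivot is placed at index 0. All elements to the left of the pivot are <= 6, and all elements to the right are > 6.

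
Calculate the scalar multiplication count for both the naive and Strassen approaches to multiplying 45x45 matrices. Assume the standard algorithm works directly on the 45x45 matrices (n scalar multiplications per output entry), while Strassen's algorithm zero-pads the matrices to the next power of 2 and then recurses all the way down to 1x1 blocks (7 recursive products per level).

Matrix multiplication for 45x45 matrices:

Strassen's algorithm requires power-of-2 dimensions. Pad 45x45 to 64x64 (next power of 2).

Standard algorithm: 45^3 = 91125 multiplications
Strassen's algorithm: 7^(log2(64)) = 7^6 = 117649 multiplications
Difference: 91125 - 117649 = -26524 (Strassen uses MORE here due to padding overhead — for small or just-over-power-of-2 n, padding can outweigh the per-level savings)

Standard: 91125 multiplications (45^3). Strassen: 117649 multiplications (7^6, after padding to 64x64). Strassen reduces 8 recursive multiplications to 7 at each level.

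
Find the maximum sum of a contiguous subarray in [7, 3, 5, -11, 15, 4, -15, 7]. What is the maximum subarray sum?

Using Kadane's algorithm on [7, 3, 5, -11, 15, 4, -15, 7]:

Scanning through the array:
Position 1 (value 3): max_ending_here = 10, max_so_far = 10
Position 2 (value 5): max_ending_here = 15, max_so_far = 15
Position 3 (value -11): max_ending_here = 4, max_so_far = 15
Position 4 (value 15): max_ending_here = 19, max_so_far = 19
Position 5 (value 4): max_ending_here = 23, max_so_far = 23
Position 6 (value -15): max_ending_here = 8, max_so_far = 23
Position 7 (value 7): max_ending_here = 15, max_so_far = 23

Maximum subarray: [7, 3, 5, -11, 15, 4]
Maximum sum: 23

The maximum subarray is [7, 3, 5, -11, 15, 4] with sum 23. This subarray runs from index 0 to index 5.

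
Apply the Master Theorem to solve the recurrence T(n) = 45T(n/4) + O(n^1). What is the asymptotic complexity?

Master Theorem for T(n) = 45T(n/4) + O(n^1):

a = 45, b = 4, c = 1
log_b(a) = log_4(45) = 2.7459

Case 1: c = 1 < log_4(45) = 2.7459
T(n) = O(n^(log_4 45))

For T(n) = 45T(n/4) + O(n^1): log_4(45) = 2.7459. This is Case 1 of the Master Theorem (c < log_b(a), work dominated by leaves), giving O(n^(log_4 45)).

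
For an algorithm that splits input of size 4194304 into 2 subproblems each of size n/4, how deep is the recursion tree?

For divide and conquer with division factor 4:

Problem sizes at each level:
Level 0: 4194304
Level 1: 1048576
Level 2: 262144
Level 3: 65536
Level 4: 16384
Level 5: 4096
Level 6: 1024
Level 7: 256
Level 8: 64
Level 9: 16
Level 10: 4
Level 11: 1

The root is level 0 and the size-1 base case is level 11 (the tree spans levels 0 through 11, i.e. 12 levels counting the root), so the depth is the number of divisions: log_4(4194304) = 11

The recursion tree depth is log_4(4194304) = 11. At each level, the problem size is divided by 4, so it takes 11 divisions to reduce to a base case of size 1. The algorithm makes 2 recursive calls at each level.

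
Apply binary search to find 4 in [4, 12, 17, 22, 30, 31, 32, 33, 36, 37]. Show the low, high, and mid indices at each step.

Binary search for 4 in [4, 12, 17, 22, 30, 31, 32, 33, 36, 37]:

lo=0, hi=9, mid=4, arr[mid]=30 -> 30 > 4, search left half
lo=0, hi=3, mid=1, arr[mid]=12 -> 12 > 4, search left half
lo=0, hi=0, mid=0, arr[mid]=4 -> Found target at index 0!

Binary search finds 4 at index 0 after 3 comparisons. The search repeatedly halves the search space by comparing with the middle element.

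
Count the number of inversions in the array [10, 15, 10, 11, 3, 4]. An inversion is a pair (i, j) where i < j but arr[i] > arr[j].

Finding inversions in [10, 15, 10, 11, 3, 4]:

(0, 4): arr[0]=10 > arr[4]=3
(0, 5): arr[0]=10 > arr[5]=4
(1, 2): arr[1]=15 > arr[2]=10
(1, 3): arr[1]=15 > arr[3]=11
(1, 4): arr[1]=15 > arr[4]=3
(1, 5): arr[1]=15 > arr[5]=4
(2, 4): arr[2]=10 > arr[4]=3
(2, 5): arr[2]=10 > arr[5]=4
(3, 4): arr[3]=11 > arr[4]=3
(3, 5): arr[3]=11 > arr[5]=4

Total inversions: 10

The array has 10 inversion(s): (0,4), (0,5), (1,2), (1,3), (1,4), (1,5), (2,4), (2,5), (3,4), (3,5). Each pair (i,j) satisfies i < j and arr[i] > arr[j].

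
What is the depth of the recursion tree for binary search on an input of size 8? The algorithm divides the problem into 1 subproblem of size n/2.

For divide and conquer with division factor 2:

Problem sizes at each level:
Level 0: 8
Level 1: 4
Level 2: 2
Level 3: 1

The root is level 0 and the size-1 base case is level 3 (the tree spans levels 0 through 3, i.e. 4 levels counting the root), so the depth is the number of divisions: log_2(8) = 3

The recursion tree depth is log_2(8) = 3. At each level, the problem size is divided by 2, so it takes 3 divisions to reduce to a base case of size 1. The algorithm makes 1 recursive call at each level.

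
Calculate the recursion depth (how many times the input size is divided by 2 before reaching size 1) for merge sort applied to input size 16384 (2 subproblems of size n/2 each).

For divide and conquer with division factor 2:

Problem sizes at each level:
Level 0: 16384
Level 1: 8192
Level 2: 4096
Level 3: 2048
Level 4: 1024
Level 5: 512
Level 6: 256
Level 7: 128
Level 8: 64
Level 9: 32
Level 10: 16
Level 11: 8
Level 12: 4
Level 13: 2
Level 14: 1

The root is level 0 and the size-1 base case is level 14 (the tree spans levels 0 through 14, i.e. 15 levels counting the root), so the depth is the number of divisions: log_2(16384) = 14

The recursion tree depth is log_2(16384) = 14. At each level, the problem size is divided by 2, so it takes 14 divisions to reduce to a base case of size 1. The algorithm makes 2 recursive calls at each level.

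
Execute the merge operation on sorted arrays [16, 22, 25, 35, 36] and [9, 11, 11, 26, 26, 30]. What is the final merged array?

Merging process:

Compare 16 vs 9: take 9 from right. Merged: [9]
Compare 16 vs 11: take 11 from right. Merged: [9, 11]
Compare 16 vs 11: take 11 from right. Merged: [9, 11, 11]
Compare 16 vs 26: take 16 from left. Merged: [9, 11, 11, 16]
Compare 22 vs 26: take 22 from left. Merged: [9, 11, 11, 16, 22]
Compare 25 vs 26: take 25 from left. Merged: [9, 11, 11, 16, 22, 25]
Compare 35 vs 26: take 26 from right. Merged: [9, 11, 11, 16, 22, 25, 26]
Compare 35 vs 26: take 26 from right. Merged: [9, 11, 11, 16, 22, 25, 26, 26]
Compare 35 vs 30: take 30 from right. Merged: [9, 11, 11, 16, 22, 25, 26, 26, 30]
Append remaining from left: [35, 36]. Merged: [9, 11, 11, 16, 22, 25, 26, 26, 30, 35, 36]

Final merged array: [9, 11, 11, 16, 22, 25, 26, 26, 30, 35, 36]
Total comparisons: 9

The merged array is [9, 11, 11, 16, 22, 25, 26, 26, 30, 35, 36], requiring 9 comparisons. The merge step runs in O(n) time where n is the total number of elements.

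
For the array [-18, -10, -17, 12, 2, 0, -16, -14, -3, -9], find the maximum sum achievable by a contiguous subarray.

Using Kadane's algorithm on [-18, -10, -17, 12, 2, 0, -16, -14, -3, -9]:

Scanning through the array:
Position 1 (value -10): max_ending_here = -10, max_so_far = -10
Position 2 (value -17): max_ending_here = -17, max_so_far = -10
Position 3 (value 12): max_ending_here = 12, max_so_far = 12
Position 4 (value 2): max_ending_here = 14, max_so_far = 14
Position 5 (value 0): max_ending_here = 14, max_so_far = 14
Position 6 (value -16): max_ending_here = -2, max_so_far = 14
Position 7 (value -14): max_ending_here = -14, max_so_far = 14
Position 8 (value -3): max_ending_here = -3, max_so_far = 14
Position 9 (value -9): max_ending_here = -9, max_so_far = 14

Maximum subarray: [12, 2]
Maximum sum: 14

The maximum subarray is [12, 2] with sum 14. This subarray runs from index 3 to index 4.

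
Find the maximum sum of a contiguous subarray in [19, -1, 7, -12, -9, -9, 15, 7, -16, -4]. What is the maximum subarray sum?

Using Kadane's algorithm on [19, -1, 7, -12, -9, -9, 15, 7, -16, -4]:

Scanning through the array:
Position 1 (value -1): max_ending_here = 18, max_so_far = 19
Position 2 (value 7): max_ending_here = 25, max_so_far = 25
Position 3 (value -12): max_ending_here = 13, max_so_far = 25
Position 4 (value -9): max_ending_here = 4, max_so_far = 25
Position 5 (value -9): max_ending_here = -5, max_so_far = 25
Position 6 (value 15): max_ending_here = 15, max_so_far = 25
Position 7 (value 7): max_ending_here = 22, max_so_far = 25
Position 8 (value -16): max_ending_here = 6, max_so_far = 25
Position 9 (value -4): max_ending_here = 2, max_so_far = 25

Maximum subarray: [19, -1, 7]
Maximum sum: 25

The maximum subarray is [19, -1, 7] with sum 25. This subarray runs from index 0 to index 2.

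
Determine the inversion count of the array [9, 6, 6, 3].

Finding inversions in [9, 6, 6, 3]:

(0, 1): arr[0]=9 > arr[1]=6
(0, 2): arr[0]=9 > arr[2]=6
(0, 3): arr[0]=9 > arr[3]=3
(1, 3): arr[1]=6 > arr[3]=3
(2, 3): arr[2]=6 > arr[3]=3

Total inversions: 5

The array has 5 inversion(s): (0,1), (0,2), (0,3), (1,3), (2,3). Each pair (i,j) satisfies i < j and arr[i] > arr[j].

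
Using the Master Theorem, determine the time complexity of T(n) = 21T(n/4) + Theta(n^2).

Master Theorem for T(n) = 21T(n/4) + O(n^2):

a = 21, b = 4, c = 2
log_b(a) = log_4(21) = 2.1962

Case 1: c = 2 < log_4(21) = 2.1962
T(n) = O(n^(log_4 21))

For T(n) = 21T(n/4) + O(n^2): log_4(21) = 2.1962. This is Case 1 of the Master Theorem (c < log_b(a), work dominated by leaves), giving O(n^(log_4 21)).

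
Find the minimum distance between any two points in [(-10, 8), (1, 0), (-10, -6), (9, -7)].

Computing all pairwise distances among 4 points:

d((-10, 8), (1, 0)) = 13.6015
d((-10, 8), (-10, -6)) = 14.0
d((-10, 8), (9, -7)) = 24.2074
d((1, 0), (-10, -6)) = 12.53
d((1, 0), (9, -7)) = 10.6301 <-- minimum
d((-10, -6), (9, -7)) = 19.0263

Closest pair: (1, 0) and (9, -7) with distance 10.6301

The closest pair is (1, 0) and (9, -7) with Euclidean distance 10.6301. For 4 points, brute-force pairwise comparison is shown above. For large n, the divide-and-conquer algorithm (sort by x, recurse on halves, check the dividing strip) achieves O(n log n).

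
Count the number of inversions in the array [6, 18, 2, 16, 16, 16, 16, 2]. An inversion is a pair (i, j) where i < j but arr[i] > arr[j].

Finding inversions in [6, 18, 2, 16, 16, 16, 16, 2]:

(0, 2): arr[0]=6 > arr[2]=2
(0, 7): arr[0]=6 > arr[7]=2
(1, 2): arr[1]=18 > arr[2]=2
(1, 3): arr[1]=18 > arr[3]=16
(1, 4): arr[1]=18 > arr[4]=16
(1, 5): arr[1]=18 > arr[5]=16
(1, 6): arr[1]=18 > arr[6]=16
(1, 7): arr[1]=18 > arr[7]=2
(3, 7): arr[3]=16 > arr[7]=2
(4, 7): arr[4]=16 > arr[7]=2
(5, 7): arr[5]=16 > arr[7]=2
(6, 7): arr[6]=16 > arr[7]=2

Total inversions: 12

The array has 12 inversion(s): (0,2), (0,7), (1,2), (1,3), (1,4), (1,5), (1,6), (1,7), (3,7), (4,7), (5,7), (6,7). Each pair (i,j) satisfies i < j and arr[i] > arr[j].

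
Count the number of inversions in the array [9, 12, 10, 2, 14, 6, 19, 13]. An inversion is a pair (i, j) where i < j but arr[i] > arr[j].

Finding inversions in [9, 12, 10, 2, 14, 6, 19, 13]:

(0, 3): arr[0]=9 > arr[3]=2
(0, 5): arr[0]=9 > arr[5]=6
(1, 2): arr[1]=12 > arr[2]=10
(1, 3): arr[1]=12 > arr[3]=2
(1, 5): arr[1]=12 > arr[5]=6
(2, 3): arr[2]=10 > arr[3]=2
(2, 5): arr[2]=10 > arr[5]=6
(4, 5): arr[4]=14 > arr[5]=6
(4, 7): arr[4]=14 > arr[7]=13
(6, 7): arr[6]=19 > arr[7]=13

Total inversions: 10

The array has 10 inversion(s): (0,3), (0,5), (1,2), (1,3), (1,5), (2,3), (2,5), (4,5), (4,7), (6,7). Each pair (i,j) satisfies i < j and arr[i] > arr[j].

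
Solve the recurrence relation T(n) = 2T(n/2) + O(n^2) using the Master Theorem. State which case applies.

Master Theorem for T(n) = 2T(n/2) + O(n^2):

a = 2, b = 2, c = 2
log_b(a) = log_2(2) = 1.0000

Case 3: c = 2 > log_2(2) = 1.0000
T(n) = O(n^2) = O(n^2)

For T(n) = 2T(n/2) + O(n^2): log_2(2) = 1.0000. This is Case 3 of the Master Theorem (c > log_b(a), work dominated by root), giving O(n^2).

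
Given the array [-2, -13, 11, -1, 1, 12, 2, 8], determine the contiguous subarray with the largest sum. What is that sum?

Using Kadane's algorithm on [-2, -13, 11, -1, 1, 12, 2, 8]:

Scanning through the array:
Position 1 (value -13): max_ending_here = -13, max_so_far = -2
Position 2 (value 11): max_ending_here = 11, max_so_far = 11
Position 3 (value -1): max_ending_here = 10, max_so_far = 11
Position 4 (value 1): max_ending_here = 11, max_so_far = 11
Position 5 (value 12): max_ending_here = 23, max_so_far = 23
Position 6 (value 2): max_ending_here = 25, max_so_far = 25
Position 7 (value 8): max_ending_here = 33, max_so_far = 33

Maximum subarray: [11, -1, 1, 12, 2, 8]
Maximum sum: 33

The maximum subarray is [11, -1, 1, 12, 2, 8] with sum 33. This subarray runs from index 2 to index 7.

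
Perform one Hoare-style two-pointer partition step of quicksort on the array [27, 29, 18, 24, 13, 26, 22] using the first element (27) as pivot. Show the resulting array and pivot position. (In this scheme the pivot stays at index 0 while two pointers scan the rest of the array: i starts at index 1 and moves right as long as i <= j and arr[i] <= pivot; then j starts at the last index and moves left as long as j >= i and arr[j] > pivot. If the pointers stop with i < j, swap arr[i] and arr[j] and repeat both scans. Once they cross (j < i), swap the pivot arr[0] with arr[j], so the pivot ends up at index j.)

Hoare-style two-pointer partition with pivot = 27:

Initial array: [27, 29, 18, 24, 13, 26, 22]

Pointers start at i = 1, j = 6.
i stops at index 1 (arr[1]=29 > 27), j stops at index 6 (arr[6]=22 <= 27): swap arr[1] and arr[6], array becomes [27, 22, 18, 24, 13, 26, 29]
i ends at 6, j ends at 5: the pointers have crossed (j < i), so scanning stops.

Swap pivot arr[0] with arr[5] to place pivot at position 5: [26, 22, 18, 24, 13, 27, 29]
Pivot position: 5

After partitioning with pivot 27, the array becomes [26, 22, 18, 24, 13, 27, 29]. The pivot is placed at index 5. All elements to the left of the pivot are <= 27, and all elements to the right are > 27.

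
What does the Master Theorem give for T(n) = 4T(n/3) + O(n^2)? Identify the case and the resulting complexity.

Master Theorem for T(n) = 4T(n/3) + O(n^2):

a = 4, b = 3, c = 2
log_b(a) = log_3(4) = 1.2619

Case 3: c = 2 > log_3(4) = 1.2619
T(n) = O(n^2) = O(n^2)

For T(n) = 4T(n/3) + O(n^2): log_3(4) = 1.2619. This is Case 3 of the Master Theorem (c > log_b(a), work dominated by root), giving O(n^2).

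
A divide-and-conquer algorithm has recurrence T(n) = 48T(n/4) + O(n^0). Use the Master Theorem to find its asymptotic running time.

Master Theorem for T(n) = 48T(n/4) + O(n^0):

a = 48, b = 4, c = 0
log_b(a) = log_4(48) = 2.7925

Case 1: c = 0 < log_4(48) = 2.7925
T(n) = O(n^(log_4 48))

For T(n) = 48T(n/4) + O(n^0): log_4(48) = 2.7925. This is Case 1 of the Master Theorem (c < log_b(a), work dominated by leaves), giving O(n^(log_4 48)).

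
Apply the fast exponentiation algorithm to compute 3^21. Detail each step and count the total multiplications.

Computing 3^21 by squaring (build up from 3^1; each line after the first costs one multiplication):

3^1 = 3
3^2 = (3^1)^2 = 3^2 = 9
3^4 = (3^2)^2 = 9^2 = 81
3^5 = 3 * 3^4 = 3 * 81 = 243
3^10 = (3^5)^2 = 243^2 = 59049
3^20 = (3^10)^2 = 59049^2 = 3486784401
3^21 = 3 * 3^20 = 3 * 3486784401 = 10460353203

Result: 10460353203
Multiplications needed: 6 (6 lines after 3^1)

3^21 = 10460353203. Using exponentiation by squaring, this requires 6 multiplications. The key idea: if the exponent is even, square the half-power; if odd, multiply by the base once.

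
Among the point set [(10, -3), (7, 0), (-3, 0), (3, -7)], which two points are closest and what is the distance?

Computing all pairwise distances among 4 points:

d((10, -3), (7, 0)) = 4.2426 <-- minimum
d((10, -3), (-3, 0)) = 13.3417
d((10, -3), (3, -7)) = 8.0623
d((7, 0), (-3, 0)) = 10.0
d((7, 0), (3, -7)) = 8.0623
d((-3, 0), (3, -7)) = 9.2195

Closest pair: (10, -3) and (7, 0) with distance 4.2426

The closest pair is (10, -3) and (7, 0) with Euclidean distance 4.2426. For 4 points, brute-force pairwise comparison is shown above. For large n, the divide-and-conquer algorithm (sort by x, recurse on halves, check the dividing strip) achieves O(n log n).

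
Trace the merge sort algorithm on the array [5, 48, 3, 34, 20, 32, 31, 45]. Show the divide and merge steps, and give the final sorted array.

Merge sort trace:

Split: [5, 48, 3, 34, 20, 32, 31, 45] -> [5, 48, 3, 34] and [20, 32, 31, 45]
  Split: [5, 48, 3, 34] -> [5, 48] and [3, 34]
    Split: [5, 48] -> [5] and [48]
    Merge: [5] + [48] -> [5, 48]
    Split: [3, 34] -> [3] and [34]
    Merge: [3] + [34] -> [3, 34]
  Merge: [5, 48] + [3, 34] -> [3, 5, 34, 48]
  Split: [20, 32, 31, 45] -> [20, 32] and [31, 45]
    Split: [20, 32] -> [20] and [32]
    Merge: [20] + [32] -> [20, 32]
    Split: [31, 45] -> [31] and [45]
    Merge: [31] + [45] -> [31, 45]
  Merge: [20, 32] + [31, 45] -> [20, 31, 32, 45]
Merge: [3, 5, 34, 48] + [20, 31, 32, 45] -> [3, 5, 20, 31, 32, 34, 45, 48]

Final sorted array: [3, 5, 20, 31, 32, 34, 45, 48]

The merge sort proceeds by recursively splitting the array and merging sorted halves.
After all merges, the sorted array is [3, 5, 20, 31, 32, 34, 45, 48].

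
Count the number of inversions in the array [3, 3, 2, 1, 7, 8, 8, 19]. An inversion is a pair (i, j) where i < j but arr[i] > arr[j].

Finding inversions in [3, 3, 2, 1, 7, 8, 8, 19]:

(0, 2): arr[0]=3 > arr[2]=2
(0, 3): arr[0]=3 > arr[3]=1
(1, 2): arr[1]=3 > arr[2]=2
(1, 3): arr[1]=3 > arr[3]=1
(2, 3): arr[2]=2 > arr[3]=1

Total inversions: 5

The array has 5 inversion(s): (0,2), (0,3), (1,2), (1,3), (2,3). Each pair (i,j) satisfies i < j and arr[i] > arr[j].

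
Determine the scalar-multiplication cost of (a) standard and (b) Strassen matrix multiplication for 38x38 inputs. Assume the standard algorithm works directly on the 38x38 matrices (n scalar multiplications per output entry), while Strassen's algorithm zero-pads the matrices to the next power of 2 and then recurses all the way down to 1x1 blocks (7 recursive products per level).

Matrix multiplication for 38x38 matrices:

Strassen's algorithm requires power-of-2 dimensions. Pad 38x38 to 64x64 (next power of 2).

Standard algorithm: 38^3 = 54872 multiplications
Strassen's algorithm: 7^(log2(64)) = 7^6 = 117649 multiplications
Difference: 54872 - 117649 = -62777 (Strassen uses MORE here due to padding overhead — for small or just-over-power-of-2 n, padding can outweigh the per-level savings)

Standard: 54872 multiplications (38^3). Strassen: 117649 multiplications (7^6, after padding to 64x64). Strassen reduces 8 recursive multiplications to 7 at each level.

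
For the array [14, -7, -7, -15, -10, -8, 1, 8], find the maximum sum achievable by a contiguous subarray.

Using Kadane's algorithm on [14, -7, -7, -15, -10, -8, 1, 8]:

Scanning through the array:
Position 1 (value -7): max_ending_here = 7, max_so_far = 14
Position 2 (value -7): max_ending_here = 0, max_so_far = 14
Position 3 (value -15): max_ending_here = -15, max_so_far = 14
Position 4 (value -10): max_ending_here = -10, max_so_far = 14
Position 5 (value -8): max_ending_here = -8, max_so_far = 14
Position 6 (value 1): max_ending_here = 1, max_so_far = 14
Position 7 (value 8): max_ending_here = 9, max_so_far = 14

Maximum subarray: [14]
Maximum sum: 14

The maximum subarray is [14] with sum 14. This subarray runs from index 0 to index 0.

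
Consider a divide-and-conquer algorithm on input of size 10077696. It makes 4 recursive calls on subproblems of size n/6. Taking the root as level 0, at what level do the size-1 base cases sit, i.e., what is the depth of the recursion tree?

For divide and conquer with division factor 6:

Problem sizes at each level:
Level 0: 10077696
Level 1: 1679616
Level 2: 279936
Level 3: 46656
Level 4: 7776
Level 5: 1296
Level 6: 216
Level 7: 36
Level 8: 6
Level 9: 1

The root is level 0 and the size-1 base case is level 9 (the tree spans levels 0 through 9, i.e. 10 levels counting the root), so the depth is the number of divisions: log_6(10077696) = 9

The recursion tree depth is log_6(10077696) = 9. At each level, the problem size is divided by 6, so it takes 9 divisions to reduce to a base case of size 1. The algorithm makes 4 recursive calls at each level.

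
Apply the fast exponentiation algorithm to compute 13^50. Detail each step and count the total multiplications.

Computing 13^50 by squaring (build up from 13^1; each line after the first costs one multiplication):

13^1 = 13
13^2 = (13^1)^2 = 13^2 = 169
13^3 = 13 * 13^2 = 13 * 169 = 2197
13^6 = (13^3)^2 = 2197^2 = 4826809
13^12 = (13^6)^2 = 4826809^2 = 23298085122481
13^24 = (13^12)^2 = 23298085122481^2 = 542800770374370512771595361
13^25 = 13 * 13^24 = 13 * 542800770374370512771595361 = 7056410014866816666030739693
13^50 = (13^25)^2 = 7056410014866816666030739693^2 = 49792922297912707801714181535533618316401192004725734249

Result: 49792922297912707801714181535533618316401192004725734249
Multiplications needed: 7 (7 lines after 13^1)

13^50 = 49792922297912707801714181535533618316401192004725734249. Using exponentiation by squaring, this requires 7 multiplications. The key idea: if the exponent is even, square the half-power; if odd, multiply by the base once.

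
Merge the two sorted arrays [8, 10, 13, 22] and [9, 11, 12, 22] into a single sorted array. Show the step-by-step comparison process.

Merging process:

Compare 8 vs 9: take 8 from left. Merged: [8]
Compare 10 vs 9: take 9 from right. Merged: [8, 9]
Compare 10 vs 11: take 10 from left. Merged: [8, 9, 10]
Compare 13 vs 11: take 11 from right. Merged: [8, 9, 10, 11]
Compare 13 vs 12: take 12 from right. Merged: [8, 9, 10, 11, 12]
Compare 13 vs 22: take 13 from left. Merged: [8, 9, 10, 11, 12, 13]
Compare 22 vs 22: take 22 from left. Merged: [8, 9, 10, 11, 12, 13, 22]
Append remaining from right: [22]. Merged: [8, 9, 10, 11, 12, 13, 22, 22]

Final merged array: [8, 9, 10, 11, 12, 13, 22, 22]
Total comparisons: 7

The merged array is [8, 9, 10, 11, 12, 13, 22, 22], requiring 7 comparisons. The merge step runs in O(n) time where n is the total number of elements.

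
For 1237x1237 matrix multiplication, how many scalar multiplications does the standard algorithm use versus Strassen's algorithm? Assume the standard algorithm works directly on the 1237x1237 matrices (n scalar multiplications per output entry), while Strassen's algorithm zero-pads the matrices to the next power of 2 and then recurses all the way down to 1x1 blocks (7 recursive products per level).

Matrix multiplication for 1237x1237 matrices:

Strassen's algorithm requires power-of-2 dimensions. Pad 1237x1237 to 2048x2048 (next power of 2).

Standard algorithm: 1237^3 = 1892819053 multiplications
Strassen's algorithm: 7^(log2(2048)) = 7^11 = 1977326743 multiplications
Difference: 1892819053 - 1977326743 = -84507690 (Strassen uses MORE here due to padding overhead — for small or just-over-power-of-2 n, padding can outweigh the per-level savings)

Standard: 1892819053 multiplications (1237^3). Strassen: 1977326743 multiplications (7^11, after padding to 2048x2048). Strassen reduces 8 recursive multiplications to 7 at each level.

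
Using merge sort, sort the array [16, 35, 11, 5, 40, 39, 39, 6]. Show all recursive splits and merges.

Merge sort trace:

Split: [16, 35, 11, 5, 40, 39, 39, 6] -> [16, 35, 11, 5] and [40, 39, 39, 6]
  Split: [16, 35, 11, 5] -> [16, 35] and [11, 5]
    Split: [16, 35] -> [16] and [35]
    Merge: [16] + [35] -> [16, 35]
    Split: [11, 5] -> [11] and [5]
    Merge: [11] + [5] -> [5, 11]
  Merge: [16, 35] + [5, 11] -> [5, 11, 16, 35]
  Split: [40, 39, 39, 6] -> [40, 39] and [39, 6]
    Split: [40, 39] -> [40] and [39]
    Merge: [40] + [39] -> [39, 40]
    Split: [39, 6] -> [39] and [6]
    Merge: [39] + [6] -> [6, 39]
  Merge: [39, 40] + [6, 39] -> [6, 39, 39, 40]
Merge: [5, 11, 16, 35] + [6, 39, 39, 40] -> [5, 6, 11, 16, 35, 39, 39, 40]

Final sorted array: [5, 6, 11, 16, 35, 39, 39, 40]

The merge sort proceeds by recursively splitting the array and merging sorted halves.
After all merges, the sorted array is [5, 6, 11, 16, 35, 39, 39, 40].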